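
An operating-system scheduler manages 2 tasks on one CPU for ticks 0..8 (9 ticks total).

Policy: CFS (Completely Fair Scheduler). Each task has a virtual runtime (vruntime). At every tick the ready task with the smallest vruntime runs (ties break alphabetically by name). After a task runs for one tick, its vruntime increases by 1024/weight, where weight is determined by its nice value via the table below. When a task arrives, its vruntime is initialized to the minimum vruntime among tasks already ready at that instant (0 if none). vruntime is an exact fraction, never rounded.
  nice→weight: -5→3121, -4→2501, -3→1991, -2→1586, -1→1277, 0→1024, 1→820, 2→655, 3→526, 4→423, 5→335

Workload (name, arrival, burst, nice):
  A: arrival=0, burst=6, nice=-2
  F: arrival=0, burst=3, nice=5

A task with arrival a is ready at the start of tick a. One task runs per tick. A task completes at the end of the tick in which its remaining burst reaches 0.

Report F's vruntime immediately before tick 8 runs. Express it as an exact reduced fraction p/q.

vruntime(F, start of tick 8) = 2048/335

t=0: vr[A=0 F=0] → run A
t=1: vr[A=512/793 F=0] → run F
t=2: vr[A=512/793 F=1024/335] → run A
t=3: vr[A=1024/793 F=1024/335] → run A
t=4: vr[A=1536/793 F=1024/335] → run A
t=5: vr[A=2048/793 F=1024/335] → run A
t=6: vr[A=2560/793 F=1024/335] → run F
t=7: vr[A=2560/793 F=2048/335] → run A
t=8: vr[F=2048/335] → run F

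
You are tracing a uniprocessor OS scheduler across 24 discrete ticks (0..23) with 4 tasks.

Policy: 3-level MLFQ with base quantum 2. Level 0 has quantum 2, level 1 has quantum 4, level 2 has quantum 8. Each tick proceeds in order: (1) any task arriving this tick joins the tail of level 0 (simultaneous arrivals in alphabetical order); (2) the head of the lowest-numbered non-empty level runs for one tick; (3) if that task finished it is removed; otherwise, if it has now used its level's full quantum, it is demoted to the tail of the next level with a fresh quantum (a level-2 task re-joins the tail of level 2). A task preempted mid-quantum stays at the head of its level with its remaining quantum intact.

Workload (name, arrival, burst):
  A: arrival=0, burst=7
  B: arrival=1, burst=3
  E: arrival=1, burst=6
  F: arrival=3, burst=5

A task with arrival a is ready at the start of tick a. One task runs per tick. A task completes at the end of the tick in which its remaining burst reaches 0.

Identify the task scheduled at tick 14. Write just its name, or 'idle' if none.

t=0: L0/L1/L2 = A/-/- → run A
t=1: L0/L1/L2 = ABE/-/- → run A
t=2: L0/L1/L2 = BE/A/- → run B
t=3: L0/L1/L2 = BEF/A/- → run B
t=4: L0/L1/L2 = EF/AB/- → run E
t=5: L0/L1/L2 = EF/AB/- → run E
t=6: L0/L1/L2 = F/ABE/- → run F
t=7: L0/L1/L2 = F/ABE/- → run F
t=8: L0/L1/L2 = -/ABEF/- → run A
t=9: L0/L1/L2 = -/ABEF/- → run A
t=10: L0/L1/L2 = -/ABEF/- → run A
t=11: L0/L1/L2 = -/ABEF/- → run A
t=12: L0/L1/L2 = -/BEF/A → run B
t=13: L0/L1/L2 = -/EF/A → run E
t=14: L0/L1/L2 = -/EF/A → run E
t=15: L0/L1/L2 = -/EF/A → run E
t=16: L0/L1/L2 = -/EF/A → run E
t=17: L0/L1/L2 = -/F/A → run F
t=18: L0/L1/L2 = -/F/A → run F
t=19: L0/L1/L2 = -/F/A → run F
t=20: L0/L1/L2 = -/-/A → run A
t=21: (idle)
t=22: (idle)
t=23: (idle)

running at tick 14 = E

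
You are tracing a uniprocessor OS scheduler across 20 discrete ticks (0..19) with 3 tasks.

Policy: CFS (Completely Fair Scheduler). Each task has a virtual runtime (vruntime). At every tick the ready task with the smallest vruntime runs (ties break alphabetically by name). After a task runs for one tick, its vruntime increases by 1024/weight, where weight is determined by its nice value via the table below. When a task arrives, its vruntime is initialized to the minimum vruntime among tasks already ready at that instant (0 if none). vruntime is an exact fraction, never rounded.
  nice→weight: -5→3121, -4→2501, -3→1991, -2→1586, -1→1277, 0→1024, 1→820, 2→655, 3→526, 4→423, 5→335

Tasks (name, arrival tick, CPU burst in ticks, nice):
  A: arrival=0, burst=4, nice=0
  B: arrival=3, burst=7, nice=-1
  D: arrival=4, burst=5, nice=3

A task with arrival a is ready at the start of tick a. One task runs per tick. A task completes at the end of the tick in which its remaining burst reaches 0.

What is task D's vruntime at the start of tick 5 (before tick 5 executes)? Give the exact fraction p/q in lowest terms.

t=0: vr[A=0] → run A
t=1: vr[A=1] → run A
t=2: vr[A=2] → run A
t=3: vr[A=3 B=3] → run A
t=4: vr[B=3 D=3] → run B
t=5: vr[B=4855/1277 D=3] → run D
t=6: vr[B=4855/1277 D=1301/263] → run B
t=7: vr[B=5879/1277 D=1301/263] → run B
t=8: vr[B=6903/1277 D=1301/263] → run D
t=9: vr[B=6903/1277 D=1813/263] → run B
t=10: vr[B=7927/1277 D=1813/263] → run B
t=11: vr[B=8951/1277 D=1813/263] → run D
t=12: vr[B=8951/1277 D=2325/263] → run B
t=13: vr[B=9975/1277 D=2325/263] → run B
t=14: vr[D=2325/263] → run D
t=15: vr[D=2837/263] → run D
t=16: (idle)
t=17: (idle)
t=18: (idle)
t=19: (idle)

vruntime(D, start of tick 5) = 3/1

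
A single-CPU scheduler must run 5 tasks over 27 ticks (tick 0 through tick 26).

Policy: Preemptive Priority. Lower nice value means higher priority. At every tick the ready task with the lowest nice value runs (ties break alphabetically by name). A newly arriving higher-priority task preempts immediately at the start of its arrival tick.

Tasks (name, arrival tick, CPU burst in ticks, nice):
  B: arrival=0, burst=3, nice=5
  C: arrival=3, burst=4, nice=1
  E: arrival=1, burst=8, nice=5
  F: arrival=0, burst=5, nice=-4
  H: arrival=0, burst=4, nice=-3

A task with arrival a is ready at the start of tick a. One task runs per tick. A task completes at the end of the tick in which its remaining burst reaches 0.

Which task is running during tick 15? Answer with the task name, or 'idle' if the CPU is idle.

t=0: ready={B,F,H} → run F
t=1: ready={B,E,F,H} → run F
t=2: ready={B,E,F,H} → run F
t=3: ready={B,C,E,F,H} → run F
t=4: ready={B,C,E,F,H} → run F
t=5: ready={B,C,E,H} → run H
t=6: ready={B,C,E,H} → run H
t=7: ready={B,C,E,H} → run H
t=8: ready={B,C,E,H} → run H
t=9: ready={B,C,E} → run C
t=10: ready={B,C,E} → run C
t=11: ready={B,C,E} → run C
t=12: ready={B,C,E} → run C
t=13: ready={B,E} → run B
t=14: ready={B,E} → run B
t=15: ready={B,E} → run B
t=16: ready={E} → run E
t=17: ready={E} → run E
t=18: ready={E} → run E
t=19: ready={E} → run E
t=20: ready={E} → run E
t=21: ready={E} → run E
t=22: ready={E} → run E
t=23: ready={E} → run E
t=24: (idle)
t=25: (idle)
t=26: (idle)

running at tick 15 = B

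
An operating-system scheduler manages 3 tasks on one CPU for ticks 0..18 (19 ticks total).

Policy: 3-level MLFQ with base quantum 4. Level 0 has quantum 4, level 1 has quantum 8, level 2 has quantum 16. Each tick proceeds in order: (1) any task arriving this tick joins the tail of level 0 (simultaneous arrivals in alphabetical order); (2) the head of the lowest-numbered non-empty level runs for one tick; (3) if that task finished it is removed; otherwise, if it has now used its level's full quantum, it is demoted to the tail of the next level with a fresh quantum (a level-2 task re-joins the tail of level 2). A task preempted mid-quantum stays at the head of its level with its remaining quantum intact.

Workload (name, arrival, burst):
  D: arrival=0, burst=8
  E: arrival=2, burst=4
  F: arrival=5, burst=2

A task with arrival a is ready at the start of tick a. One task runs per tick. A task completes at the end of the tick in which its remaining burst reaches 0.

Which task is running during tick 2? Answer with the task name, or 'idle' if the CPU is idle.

running at tick 2 = D

t=0: L0/L1/L2 = D/-/- → run D
t=1: L0/L1/L2 = D/-/- → run D
t=2: L0/L1/L2 = DE/-/- → run D
t=3: L0/L1/L2 = DE/-/- → run D
t=4: L0/L1/L2 = E/D/- → run E
t=5: L0/L1/L2 = EF/D/- → run E
t=6: L0/L1/L2 = EF/D/- → run E
t=7: L0/L1/L2 = EF/D/- → run E
t=8: L0/L1/L2 = F/D/- → run F
t=9: L0/L1/L2 = F/D/- → run F
t=10: L0/L1/L2 = -/D/- → run D
t=11: L0/L1/L2 = -/D/- → run D
t=12: L0/L1/L2 = -/D/- → run D
t=13: L0/L1/L2 = -/D/- → run D
t=14: (idle)
t=15: (idle)
t=16: (idle)
t=17: (idle)
t=18: (idle)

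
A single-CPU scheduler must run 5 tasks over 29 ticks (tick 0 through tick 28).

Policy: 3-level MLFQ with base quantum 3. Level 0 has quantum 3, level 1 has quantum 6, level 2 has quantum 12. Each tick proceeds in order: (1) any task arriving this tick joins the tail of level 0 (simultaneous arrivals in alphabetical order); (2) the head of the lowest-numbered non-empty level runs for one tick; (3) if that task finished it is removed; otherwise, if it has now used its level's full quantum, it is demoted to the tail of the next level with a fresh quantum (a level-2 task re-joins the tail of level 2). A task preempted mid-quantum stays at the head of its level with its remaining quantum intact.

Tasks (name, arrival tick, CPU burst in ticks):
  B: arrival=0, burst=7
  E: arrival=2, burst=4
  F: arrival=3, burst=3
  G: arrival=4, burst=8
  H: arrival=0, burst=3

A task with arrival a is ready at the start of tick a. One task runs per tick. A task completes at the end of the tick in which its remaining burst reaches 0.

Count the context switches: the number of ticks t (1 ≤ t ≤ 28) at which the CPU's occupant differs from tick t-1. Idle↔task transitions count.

context switches = 8

t=0: L0/L1/L2 = BH/-/- → run B
t=1: L0/L1/L2 = BH/-/- → run B
t=2: L0/L1/L2 = BHE/-/- → run B
t=3: L0/L1/L2 = HEF/B/- → run H
t=4: L0/L1/L2 = HEFG/B/- → run H
t=5: L0/L1/L2 = HEFG/B/- → run H
t=6: L0/L1/L2 = EFG/B/- → run E
t=7: L0/L1/L2 = EFG/B/- → run E
t=8: L0/L1/L2 = EFG/B/- → run E
t=9: L0/L1/L2 = FG/BE/- → run F
t=10: L0/L1/L2 = FG/BE/- → run F
t=11: L0/L1/L2 = FG/BE/- → run F
t=12: L0/L1/L2 = G/BE/- → run G
t=13: L0/L1/L2 = G/BE/- → run G
t=14: L0/L1/L2 = G/BE/- → run G
t=15: L0/L1/L2 = -/BEG/- → run B
t=16: L0/L1/L2 = -/BEG/- → run B
t=17: L0/L1/L2 = -/BEG/- → run B
t=18: L0/L1/L2 = -/BEG/- → run B
t=19: L0/L1/L2 = -/EG/- → run E
t=20: L0/L1/L2 = -/G/- → run G
t=21: L0/L1/L2 = -/G/- → run G
t=22: L0/L1/L2 = -/G/- → run G
t=23: L0/L1/L2 = -/G/- → run G
t=24: L0/L1/L2 = -/G/- → run G
t=25: (idle)
t=26: (idle)
t=27: (idle)
t=28: (idle)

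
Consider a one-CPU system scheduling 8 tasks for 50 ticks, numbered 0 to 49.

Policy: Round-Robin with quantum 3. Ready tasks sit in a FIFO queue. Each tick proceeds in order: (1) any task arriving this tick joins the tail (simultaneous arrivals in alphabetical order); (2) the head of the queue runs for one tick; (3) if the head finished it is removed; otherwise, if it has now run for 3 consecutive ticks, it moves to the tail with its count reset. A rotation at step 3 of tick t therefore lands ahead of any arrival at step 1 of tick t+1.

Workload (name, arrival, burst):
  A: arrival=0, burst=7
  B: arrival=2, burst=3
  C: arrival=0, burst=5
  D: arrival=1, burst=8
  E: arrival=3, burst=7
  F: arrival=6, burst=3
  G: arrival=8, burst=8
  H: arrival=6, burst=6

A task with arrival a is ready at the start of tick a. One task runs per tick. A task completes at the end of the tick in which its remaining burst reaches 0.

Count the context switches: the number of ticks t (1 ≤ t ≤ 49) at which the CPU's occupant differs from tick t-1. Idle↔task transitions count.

context switches = 18

t=0: queue=[A,C] q_used=0 → run A
t=1: queue=[A,C,D] q_used=1 → run A
t=2: queue=[A,C,D,B] q_used=2 → run A
t=3: queue=[C,D,B,A,E] q_used=0 → run C
t=4: queue=[C,D,B,A,E] q_used=1 → run C
t=5: queue=[C,D,B,A,E] q_used=2 → run C
t=6: queue=[D,B,A,E,C,F,H] q_used=0 → run D
t=7: queue=[D,B,A,E,C,F,H] q_used=1 → run D
t=8: queue=[D,B,A,E,C,F,H,G] q_used=2 → run D
t=9: queue=[B,A,E,C,F,H,G,D] q_used=0 → run B
t=10: queue=[B,A,E,C,F,H,G,D] q_used=1 → run B
t=11: queue=[B,A,E,C,F,H,G,D] q_used=2 → run B
t=12: queue=[A,E,C,F,H,G,D] q_used=0 → run A
t=13: queue=[A,E,C,F,H,G,D] q_used=1 → run A
t=14: queue=[A,E,C,F,H,G,D] q_used=2 → run A
t=15: queue=[E,C,F,H,G,D,A] q_used=0 → run E
t=16: queue=[E,C,F,H,G,D,A] q_used=1 → run E
t=17: queue=[E,C,F,H,G,D,A] q_used=2 → run E
t=18: queue=[C,F,H,G,D,A,E] q_used=0 → run C
t=19: queue=[C,F,H,G,D,A,E] q_used=1 → run C
t=20: queue=[F,H,G,D,A,E] q_used=0 → run F
t=21: queue=[F,H,G,D,A,E] q_used=1 → run F
t=22: queue=[F,H,G,D,A,E] q_used=2 → run F
t=23: queue=[H,G,D,A,E] q_used=0 → run H
t=24: queue=[H,G,D,A,E] q_used=1 → run H
t=25: queue=[H,G,D,A,E] q_used=2 → run H
t=26: queue=[G,D,A,E,H] q_used=0 → run G
t=27: queue=[G,D,A,E,H] q_used=1 → run G
t=28: queue=[G,D,A,E,H] q_used=2 → run G
t=29: queue=[D,A,E,H,G] q_used=0 → run D
t=30: queue=[D,A,E,H,G] q_used=1 → run D
t=31: queue=[D,A,E,H,G] q_used=2 → run D
t=32: queue=[A,E,H,G,D] q_used=0 → run A
t=33: queue=[E,H,G,D] q_used=0 → run E
t=34: queue=[E,H,G,D] q_used=1 → run E
t=35: queue=[E,H,G,D] q_used=2 → run E
t=36: queue=[H,G,D,E] q_used=0 → run H
t=37: queue=[H,G,D,E] q_used=1 → run H
t=38: queue=[H,G,D,E] q_used=2 → run H
t=39: queue=[G,D,E] q_used=0 → run G
t=40: queue=[G,D,E] q_used=1 → run G
t=41: queue=[G,D,E] q_used=2 → run G
t=42: queue=[D,E,G] q_used=0 → run D
t=43: queue=[D,E,G] q_used=1 → run D
t=44: queue=[E,G] q_used=0 → run E
t=45: queue=[G] q_used=0 → run G
t=46: queue=[G] q_used=1 → run G
t=47: (idle)
t=48: (idle)
t=49: (idle)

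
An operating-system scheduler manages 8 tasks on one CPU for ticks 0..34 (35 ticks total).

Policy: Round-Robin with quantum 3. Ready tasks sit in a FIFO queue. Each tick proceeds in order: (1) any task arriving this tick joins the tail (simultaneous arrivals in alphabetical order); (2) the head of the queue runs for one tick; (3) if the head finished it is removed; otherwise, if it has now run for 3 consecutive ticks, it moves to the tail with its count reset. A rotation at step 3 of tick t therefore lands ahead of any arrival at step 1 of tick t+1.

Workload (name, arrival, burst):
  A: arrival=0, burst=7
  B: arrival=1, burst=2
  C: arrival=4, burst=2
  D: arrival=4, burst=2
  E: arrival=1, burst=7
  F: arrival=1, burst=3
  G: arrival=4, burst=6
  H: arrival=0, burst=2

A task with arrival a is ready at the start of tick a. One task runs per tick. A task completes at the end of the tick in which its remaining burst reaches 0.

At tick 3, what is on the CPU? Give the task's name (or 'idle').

running at tick 3 = H

t=0: queue=[A,H] q_used=0 → run A
t=1: queue=[A,H,B,E,F] q_used=1 → run A
t=2: queue=[A,H,B,E,F] q_used=2 → run A
t=3: queue=[H,B,E,F,A] q_used=0 → run H
t=4: queue=[H,B,E,F,A,C,D,G] q_used=1 → run H
t=5: queue=[B,E,F,A,C,D,G] q_used=0 → run B
t=6: queue=[B,E,F,A,C,D,G] q_used=1 → run B
t=7: queue=[E,F,A,C,D,G] q_used=0 → run E
t=8: queue=[E,F,A,C,D,G] q_used=1 → run E
t=9: queue=[E,F,A,C,D,G] q_used=2 → run E
t=10: queue=[F,A,C,D,G,E] q_used=0 → run F
t=11: queue=[F,A,C,D,G,E] q_used=1 → run F
t=12: queue=[F,A,C,D,G,E] q_used=2 → run F
t=13: queue=[A,C,D,G,E] q_used=0 → run A
t=14: queue=[A,C,D,G,E] q_used=1 → run A
t=15: queue=[A,C,D,G,E] q_used=2 → run A
t=16: queue=[C,D,G,E,A] q_used=0 → run C
t=17: queue=[C,D,G,E,A] q_used=1 → run C
t=18: queue=[D,G,E,A] q_used=0 → run D
t=19: queue=[D,G,E,A] q_used=1 → run D
t=20: queue=[G,E,A] q_used=0 → run G
t=21: queue=[G,E,A] q_used=1 → run G
t=22: queue=[G,E,A] q_used=2 → run G
t=23: queue=[E,A,G] q_used=0 → run E
t=24: queue=[E,A,G] q_used=1 → run E
t=25: queue=[E,A,G] q_used=2 → run E
t=26: queue=[A,G,E] q_used=0 → run A
t=27: queue=[G,E] q_used=0 → run G
t=28: queue=[G,E] q_used=1 → run G
t=29: queue=[G,E] q_used=2 → run G
t=30: queue=[E] q_used=0 → run E
t=31: (idle)
t=32: (idle)
t=33: (idle)
t=34: (idle)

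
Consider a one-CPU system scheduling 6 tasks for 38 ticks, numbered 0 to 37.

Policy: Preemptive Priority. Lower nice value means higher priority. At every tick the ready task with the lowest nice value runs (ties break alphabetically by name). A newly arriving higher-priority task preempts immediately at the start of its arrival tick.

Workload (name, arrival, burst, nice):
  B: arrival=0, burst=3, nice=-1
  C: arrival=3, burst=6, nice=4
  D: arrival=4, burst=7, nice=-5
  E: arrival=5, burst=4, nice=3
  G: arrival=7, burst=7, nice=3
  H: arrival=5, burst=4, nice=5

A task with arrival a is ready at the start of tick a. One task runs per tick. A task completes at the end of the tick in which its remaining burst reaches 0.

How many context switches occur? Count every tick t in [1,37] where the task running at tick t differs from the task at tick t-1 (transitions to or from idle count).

t=0: ready={B} → run B
t=1: ready={B} → run B
t=2: ready={B} → run B
t=3: ready={C} → run C
t=4: ready={C,D} → run D
t=5: ready={C,D,E,H} → run D
t=6: ready={C,D,E,H} → run D
t=7: ready={C,D,E,G,H} → run D
t=8: ready={C,D,E,G,H} → run D
t=9: ready={C,D,E,G,H} → run D
t=10: ready={C,D,E,G,H} → run D
t=11: ready={C,E,G,H} → run E
t=12: ready={C,E,G,H} → run E
t=13: ready={C,E,G,H} → run E
t=14: ready={C,E,G,H} → run E
t=15: ready={C,G,H} → run G
t=16: ready={C,G,H} → run G
t=17: ready={C,G,H} → run G
t=18: ready={C,G,H} → run G
t=19: ready={C,G,H} → run G
t=20: ready={C,G,H} → run G
t=21: ready={C,G,H} → run G
t=22: ready={C,H} → run C
t=23: ready={C,H} → run C
t=24: ready={C,H} → run C
t=25: ready={C,H} → run C
t=26: ready={C,H} → run C
t=27: ready={H} → run H
t=28: ready={H} → run H
t=29: ready={H} → run H
t=30: ready={H} → run H
t=31: (idle)
t=32: (idle)
t=33: (idle)
t=34: (idle)
t=35: (idle)
t=36: (idle)
t=37: (idle)

context switches = 7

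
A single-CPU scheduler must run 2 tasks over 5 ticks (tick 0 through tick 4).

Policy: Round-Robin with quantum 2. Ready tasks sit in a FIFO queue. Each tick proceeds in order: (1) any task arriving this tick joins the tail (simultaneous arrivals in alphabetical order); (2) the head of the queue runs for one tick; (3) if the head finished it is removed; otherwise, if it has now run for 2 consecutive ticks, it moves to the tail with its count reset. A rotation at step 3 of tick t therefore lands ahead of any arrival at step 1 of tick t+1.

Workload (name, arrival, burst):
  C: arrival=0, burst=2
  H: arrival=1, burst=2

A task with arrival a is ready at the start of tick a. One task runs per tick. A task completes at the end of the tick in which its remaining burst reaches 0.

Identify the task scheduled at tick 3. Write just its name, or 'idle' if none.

running at tick 3 = H

t=0: queue=[C] q_used=0 → run C
t=1: queue=[C,H] q_used=1 → run C
t=2: queue=[H] q_used=0 → run H
t=3: queue=[H] q_used=1 → run H
t=4: (idle)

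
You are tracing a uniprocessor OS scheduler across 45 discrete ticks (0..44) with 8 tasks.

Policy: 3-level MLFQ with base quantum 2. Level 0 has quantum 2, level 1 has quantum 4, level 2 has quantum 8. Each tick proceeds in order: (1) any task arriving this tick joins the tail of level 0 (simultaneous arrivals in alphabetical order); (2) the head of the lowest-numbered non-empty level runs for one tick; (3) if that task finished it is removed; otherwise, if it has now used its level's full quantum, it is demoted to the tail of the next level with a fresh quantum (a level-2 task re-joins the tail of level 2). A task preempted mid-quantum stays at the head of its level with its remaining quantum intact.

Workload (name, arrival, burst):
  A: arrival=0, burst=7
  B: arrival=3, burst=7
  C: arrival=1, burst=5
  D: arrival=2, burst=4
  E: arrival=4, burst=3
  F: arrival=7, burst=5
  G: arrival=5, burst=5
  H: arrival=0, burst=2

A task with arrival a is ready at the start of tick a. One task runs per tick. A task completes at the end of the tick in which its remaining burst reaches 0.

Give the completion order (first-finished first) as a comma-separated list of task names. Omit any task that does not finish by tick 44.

t=0: L0/L1/L2 = AH/-/- → run A
t=1: L0/L1/L2 = AHC/-/- → run A
t=2: L0/L1/L2 = HCD/A/- → run H
t=3: L0/L1/L2 = HCDB/A/- → run H
t=4: L0/L1/L2 = CDBE/A/- → run C
t=5: L0/L1/L2 = CDBEG/A/- → run C
t=6: L0/L1/L2 = DBEG/AC/- → run D
t=7: L0/L1/L2 = DBEGF/AC/- → run D
t=8: L0/L1/L2 = BEGF/ACD/- → run B
t=9: L0/L1/L2 = BEGF/ACD/- → run B
t=10: L0/L1/L2 = EGF/ACDB/- → run E
t=11: L0/L1/L2 = EGF/ACDB/- → run E
t=12: L0/L1/L2 = GF/ACDBE/- → run G
t=13: L0/L1/L2 = GF/ACDBE/- → run G
t=14: L0/L1/L2 = F/ACDBEG/- → run F
t=15: L0/L1/L2 = F/ACDBEG/- → run F
t=16: L0/L1/L2 = -/ACDBEGF/- → run A
t=17: L0/L1/L2 = -/ACDBEGF/- → run A
t=18: L0/L1/L2 = -/ACDBEGF/- → run A
t=19: L0/L1/L2 = -/ACDBEGF/- → run A
t=20: L0/L1/L2 = -/CDBEGF/A → run C
t=21: L0/L1/L2 = -/CDBEGF/A → run C
t=22: L0/L1/L2 = -/CDBEGF/A → run C
t=23: L0/L1/L2 = -/DBEGF/A → run D
t=24: L0/L1/L2 = -/DBEGF/A → run D
t=25: L0/L1/L2 = -/BEGF/A → run B
t=26: L0/L1/L2 = -/BEGF/A → run B
t=27: L0/L1/L2 = -/BEGF/A → run B
t=28: L0/L1/L2 = -/BEGF/A → run B
t=29: L0/L1/L2 = -/EGF/AB → run E
t=30: L0/L1/L2 = -/GF/AB → run G
t=31: L0/L1/L2 = -/GF/AB → run G
t=32: L0/L1/L2 = -/GF/AB → run G
t=33: L0/L1/L2 = -/F/AB → run F
t=34: L0/L1/L2 = -/F/AB → run F
t=35: L0/L1/L2 = -/F/AB → run F
t=36: L0/L1/L2 = -/-/AB → run A
t=37: L0/L1/L2 = -/-/B → run B
t=38: (idle)
t=39: (idle)
t=40: (idle)
t=41: (idle)
t=42: (idle)
t=43: (idle)
t=44: (idle)

completion order = H, C, D, E, G, F, A, B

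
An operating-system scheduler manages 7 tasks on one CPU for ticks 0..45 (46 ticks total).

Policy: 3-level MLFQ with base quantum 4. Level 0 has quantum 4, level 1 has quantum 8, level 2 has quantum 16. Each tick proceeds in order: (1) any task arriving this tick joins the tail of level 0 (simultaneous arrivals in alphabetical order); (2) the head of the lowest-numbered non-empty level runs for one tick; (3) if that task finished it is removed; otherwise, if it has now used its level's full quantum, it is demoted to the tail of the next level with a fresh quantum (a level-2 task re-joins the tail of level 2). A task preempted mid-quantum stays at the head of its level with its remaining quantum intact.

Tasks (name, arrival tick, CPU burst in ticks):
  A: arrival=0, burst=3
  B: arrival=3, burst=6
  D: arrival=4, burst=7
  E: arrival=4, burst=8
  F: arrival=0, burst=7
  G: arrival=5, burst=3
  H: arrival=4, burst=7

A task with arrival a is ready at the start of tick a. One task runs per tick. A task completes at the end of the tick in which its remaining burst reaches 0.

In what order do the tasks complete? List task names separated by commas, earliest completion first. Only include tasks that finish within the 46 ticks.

completion order = A, G, F, B, D, E, H

t=0: L0/L1/L2 = AF/-/- → run A
t=1: L0/L1/L2 = AF/-/- → run A
t=2: L0/L1/L2 = AF/-/- → run A
t=3: L0/L1/L2 = FB/-/- → run F
t=4: L0/L1/L2 = FBDEH/-/- → run F
t=5: L0/L1/L2 = FBDEHG/-/- → run F
t=6: L0/L1/L2 = FBDEHG/-/- → run F
t=7: L0/L1/L2 = BDEHG/F/- → run B
t=8: L0/L1/L2 = BDEHG/F/- → run B
t=9: L0/L1/L2 = BDEHG/F/- → run B
t=10: L0/L1/L2 = BDEHG/F/- → run B
t=11: L0/L1/L2 = DEHG/FB/- → run D
t=12: L0/L1/L2 = DEHG/FB/- → run D
t=13: L0/L1/L2 = DEHG/FB/- → run D
t=14: L0/L1/L2 = DEHG/FB/- → run D
t=15: L0/L1/L2 = EHG/FBD/- → run E
t=16: L0/L1/L2 = EHG/FBD/- → run E
t=17: L0/L1/L2 = EHG/FBD/- → run E
t=18: L0/L1/L2 = EHG/FBD/- → run E
t=19: L0/L1/L2 = HG/FBDE/- → run H
t=20: L0/L1/L2 = HG/FBDE/- → run H
t=21: L0/L1/L2 = HG/FBDE/- → run H
t=22: L0/L1/L2 = HG/FBDE/- → run H
t=23: L0/L1/L2 = G/FBDEH/- → run G
t=24: L0/L1/L2 = G/FBDEH/- → run G
t=25: L0/L1/L2 = G/FBDEH/- → run G
t=26: L0/L1/L2 = -/FBDEH/- → run F
t=27: L0/L1/L2 = -/FBDEH/- → run F
t=28: L0/L1/L2 = -/FBDEH/- → run F
t=29: L0/L1/L2 = -/BDEH/- → run B
t=30: L0/L1/L2 = -/BDEH/- → run B
t=31: L0/L1/L2 = -/DEH/- → run D
t=32: L0/L1/L2 = -/DEH/- → run D
t=33: L0/L1/L2 = -/DEH/- → run D
t=34: L0/L1/L2 = -/EH/- → run E
t=35: L0/L1/L2 = -/EH/- → run E
t=36: L0/L1/L2 = -/EH/- → run E
t=37: L0/L1/L2 = -/EH/- → run E
t=38: L0/L1/L2 = -/H/- → run H
t=39: L0/L1/L2 = -/H/- → run H
t=40: L0/L1/L2 = -/H/- → run H
t=41: (idle)
t=42: (idle)
t=43: (idle)
t=44: (idle)
t=45: (idle)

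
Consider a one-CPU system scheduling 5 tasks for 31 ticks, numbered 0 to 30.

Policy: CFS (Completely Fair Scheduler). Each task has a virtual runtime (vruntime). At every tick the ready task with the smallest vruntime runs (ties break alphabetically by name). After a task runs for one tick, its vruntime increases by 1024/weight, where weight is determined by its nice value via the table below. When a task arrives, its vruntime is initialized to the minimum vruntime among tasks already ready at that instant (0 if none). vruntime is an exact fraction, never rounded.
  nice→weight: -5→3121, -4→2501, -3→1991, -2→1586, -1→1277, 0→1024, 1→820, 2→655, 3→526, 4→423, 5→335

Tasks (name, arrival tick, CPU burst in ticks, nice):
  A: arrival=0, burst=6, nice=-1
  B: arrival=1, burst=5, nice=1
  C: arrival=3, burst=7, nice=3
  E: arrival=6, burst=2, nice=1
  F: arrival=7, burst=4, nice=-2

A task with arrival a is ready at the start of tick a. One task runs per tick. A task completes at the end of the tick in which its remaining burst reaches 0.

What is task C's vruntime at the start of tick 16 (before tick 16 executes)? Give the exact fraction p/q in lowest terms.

vruntime(C, start of tick 16) = 1846272/335851

t=0: vr[A=0] → run A
t=1: vr[A=1024/1277 B=1024/1277] → run A
t=2: vr[A=2048/1277 B=1024/1277] → run B
t=3: vr[A=2048/1277 B=536832/261785 C=2048/1277] → run A
t=4: vr[A=3072/1277 B=536832/261785 C=2048/1277] → run C
t=5: vr[A=3072/1277 B=536832/261785 C=1192448/335851] → run B
t=6: vr[A=3072/1277 B=863744/261785 C=1192448/335851 E=3072/1277] → run A
t=7: vr[A=4096/1277 B=863744/261785 C=1192448/335851 E=3072/1277 F=3072/1277] → run E
t=8: vr[A=4096/1277 B=863744/261785 C=1192448/335851 E=956672/261785 F=3072/1277] → run F
t=9: vr[A=4096/1277 B=863744/261785 C=1192448/335851 E=956672/261785 F=3089920/1012661] → run F
t=10: vr[A=4096/1277 B=863744/261785 C=1192448/335851 E=956672/261785 F=3743744/1012661] → run A
t=11: vr[A=5120/1277 B=863744/261785 C=1192448/335851 E=956672/261785 F=3743744/1012661] → run B
t=12: vr[A=5120/1277 B=1190656/261785 C=1192448/335851 E=956672/261785 F=3743744/1012661] → run C
t=13: vr[A=5120/1277 B=1190656/261785 C=1846272/335851 E=956672/261785 F=3743744/1012661] → run E
t=14: vr[A=5120/1277 B=1190656/261785 C=1846272/335851 F=3743744/1012661] → run F
t=15: vr[A=5120/1277 B=1190656/261785 C=1846272/335851 F=4397568/1012661] → run A
t=16: vr[B=1190656/261785 C=1846272/335851 F=4397568/1012661] → run F
t=17: vr[B=1190656/261785 C=1846272/335851] → run B
t=18: vr[B=1517568/261785 C=1846272/335851] → run C
t=19: vr[B=1517568/261785 C=2500096/335851] → run B
t=20: vr[C=2500096/335851] → run C
t=21: vr[C=3153920/335851] → run C
t=22: vr[C=3807744/335851] → run C
t=23: vr[C=4461568/335851] → run C
t=24: (idle)
t=25: (idle)
t=26: (idle)
t=27: (idle)
t=28: (idle)
t=29: (idle)
t=30: (idle)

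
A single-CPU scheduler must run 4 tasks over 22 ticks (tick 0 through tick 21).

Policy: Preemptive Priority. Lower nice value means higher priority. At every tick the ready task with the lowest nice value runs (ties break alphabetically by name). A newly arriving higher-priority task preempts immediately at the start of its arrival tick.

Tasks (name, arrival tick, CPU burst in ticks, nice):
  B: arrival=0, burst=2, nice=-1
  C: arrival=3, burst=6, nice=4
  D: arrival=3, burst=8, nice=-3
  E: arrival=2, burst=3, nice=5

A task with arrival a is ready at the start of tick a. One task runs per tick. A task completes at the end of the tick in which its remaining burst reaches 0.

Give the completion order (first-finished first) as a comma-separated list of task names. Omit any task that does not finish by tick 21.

t=0: ready={B} → run B
t=1: ready={B} → run B
t=2: ready={E} → run E
t=3: ready={C,D,E} → run D
t=4: ready={C,D,E} → run D
t=5: ready={C,D,E} → run D
t=6: ready={C,D,E} → run D
t=7: ready={C,D,E} → run D
t=8: ready={C,D,E} → run D
t=9: ready={C,D,E} → run D
t=10: ready={C,D,E} → run D
t=11: ready={C,E} → run C
t=12: ready={C,E} → run C
t=13: ready={C,E} → run C
t=14: ready={C,E} → run C
t=15: ready={C,E} → run C
t=16: ready={C,E} → run C
t=17: ready={E} → run E
t=18: ready={E} → run E
t=19: (idle)
t=20: (idle)
t=21: (idle)

completion order = B, D, C, E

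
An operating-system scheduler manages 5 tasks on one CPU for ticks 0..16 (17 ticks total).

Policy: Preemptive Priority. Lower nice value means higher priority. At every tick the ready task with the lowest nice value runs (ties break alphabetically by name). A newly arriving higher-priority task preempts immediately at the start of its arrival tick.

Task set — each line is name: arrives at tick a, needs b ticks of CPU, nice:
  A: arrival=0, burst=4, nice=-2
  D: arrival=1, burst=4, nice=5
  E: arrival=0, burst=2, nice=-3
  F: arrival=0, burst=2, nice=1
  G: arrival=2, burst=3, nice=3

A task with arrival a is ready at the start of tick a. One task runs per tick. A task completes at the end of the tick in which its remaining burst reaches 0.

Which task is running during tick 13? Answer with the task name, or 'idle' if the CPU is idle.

running at tick 13 = D

t=0: ready={A,E,F} → run E
t=1: ready={A,D,E,F} → run E
t=2: ready={A,D,F,G} → run A
t=3: ready={A,D,F,G} → run A
t=4: ready={A,D,F,G} → run A
t=5: ready={A,D,F,G} → run A
t=6: ready={D,F,G} → run F
t=7: ready={D,F,G} → run F
t=8: ready={D,G} → run G
t=9: ready={D,G} → run G
t=10: ready={D,G} → run G
t=11: ready={D} → run D
t=12: ready={D} → run D
t=13: ready={D} → run D
t=14: ready={D} → run D
t=15: (idle)
t=16: (idle)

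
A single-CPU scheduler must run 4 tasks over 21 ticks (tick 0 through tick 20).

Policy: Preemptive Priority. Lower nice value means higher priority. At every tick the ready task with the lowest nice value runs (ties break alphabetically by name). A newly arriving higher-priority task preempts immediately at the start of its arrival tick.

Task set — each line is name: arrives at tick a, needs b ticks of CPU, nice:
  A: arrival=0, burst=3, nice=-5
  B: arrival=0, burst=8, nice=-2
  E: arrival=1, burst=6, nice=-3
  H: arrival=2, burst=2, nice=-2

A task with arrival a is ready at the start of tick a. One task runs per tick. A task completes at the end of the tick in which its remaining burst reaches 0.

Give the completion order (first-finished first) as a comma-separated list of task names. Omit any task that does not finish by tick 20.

t=0: ready={A,B} → run A
t=1: ready={A,B,E} → run A
t=2: ready={A,B,E,H} → run A
t=3: ready={B,E,H} → run E
t=4: ready={B,E,H} → run E
t=5: ready={B,E,H} → run E
t=6: ready={B,E,H} → run E
t=7: ready={B,E,H} → run E
t=8: ready={B,E,H} → run E
t=9: ready={B,H} → run B
t=10: ready={B,H} → run B
t=11: ready={B,H} → run B
t=12: ready={B,H} → run B
t=13: ready={B,H} → run B
t=14: ready={B,H} → run B
t=15: ready={B,H} → run B
t=16: ready={B,H} → run B
t=17: ready={H} → run H
t=18: ready={H} → run H
t=19: (idle)
t=20: (idle)

completion order = A, E, B, H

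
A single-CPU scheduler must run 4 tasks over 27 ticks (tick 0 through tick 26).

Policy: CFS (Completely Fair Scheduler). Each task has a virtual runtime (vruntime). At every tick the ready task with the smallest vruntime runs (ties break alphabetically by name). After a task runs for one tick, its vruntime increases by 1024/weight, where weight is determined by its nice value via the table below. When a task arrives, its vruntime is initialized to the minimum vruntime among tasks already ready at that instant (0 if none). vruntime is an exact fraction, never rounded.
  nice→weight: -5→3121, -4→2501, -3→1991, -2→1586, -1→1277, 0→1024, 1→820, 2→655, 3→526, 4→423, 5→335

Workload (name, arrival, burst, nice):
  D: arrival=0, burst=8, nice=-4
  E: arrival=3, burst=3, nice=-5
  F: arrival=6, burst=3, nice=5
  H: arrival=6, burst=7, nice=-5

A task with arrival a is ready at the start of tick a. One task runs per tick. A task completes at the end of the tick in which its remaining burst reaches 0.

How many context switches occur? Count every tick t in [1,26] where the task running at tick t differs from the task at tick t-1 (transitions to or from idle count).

context switches = 14

t=0: vr[D=0] → run D
t=1: vr[D=1024/2501] → run D
t=2: vr[D=2048/2501] → run D
t=3: vr[D=3072/2501 E=3072/2501] → run D
t=4: vr[D=4096/2501 E=3072/2501] → run E
t=5: vr[D=4096/2501 E=12148736/7805621] → run E
t=6: vr[D=4096/2501 E=14709760/7805621 F=4096/2501 H=4096/2501] → run D
t=7: vr[D=5120/2501 E=14709760/7805621 F=4096/2501 H=4096/2501] → run F
t=8: vr[D=5120/2501 E=14709760/7805621 F=3933184/837835 H=4096/2501] → run H
t=9: vr[D=5120/2501 E=14709760/7805621 F=3933184/837835 H=15344640/7805621] → run E
t=10: vr[D=5120/2501 F=3933184/837835 H=15344640/7805621] → run H
t=11: vr[D=5120/2501 F=3933184/837835 H=17905664/7805621] → run D
t=12: vr[D=6144/2501 F=3933184/837835 H=17905664/7805621] → run H
t=13: vr[D=6144/2501 F=3933184/837835 H=20466688/7805621] → run D
t=14: vr[D=7168/2501 F=3933184/837835 H=20466688/7805621] → run H
t=15: vr[D=7168/2501 F=3933184/837835 H=23027712/7805621] → run D
t=16: vr[F=3933184/837835 H=23027712/7805621] → run H
t=17: vr[F=3933184/837835 H=25588736/7805621] → run H
t=18: vr[F=3933184/837835 H=28149760/7805621] → run H
t=19: vr[F=3933184/837835] → run F
t=20: vr[F=6494208/837835] → run F
t=21: (idle)
t=22: (idle)
t=23: (idle)
t=24: (idle)
t=25: (idle)
t=26: (idle)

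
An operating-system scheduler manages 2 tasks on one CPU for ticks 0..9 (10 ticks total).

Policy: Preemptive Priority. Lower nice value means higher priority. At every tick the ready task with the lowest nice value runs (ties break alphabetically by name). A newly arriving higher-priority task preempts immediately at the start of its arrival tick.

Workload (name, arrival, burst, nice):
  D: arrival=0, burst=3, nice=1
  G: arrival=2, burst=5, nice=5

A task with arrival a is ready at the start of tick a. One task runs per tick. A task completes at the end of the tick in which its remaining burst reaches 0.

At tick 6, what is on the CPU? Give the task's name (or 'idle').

running at tick 6 = G

t=0: ready={D} → run D
t=1: ready={D} → run D
t=2: ready={D,G} → run D
t=3: ready={G} → run G
t=4: ready={G} → run G
t=5: ready={G} → run G
t=6: ready={G} → run G
t=7: ready={G} → run G
t=8: (idle)
t=9: (idle)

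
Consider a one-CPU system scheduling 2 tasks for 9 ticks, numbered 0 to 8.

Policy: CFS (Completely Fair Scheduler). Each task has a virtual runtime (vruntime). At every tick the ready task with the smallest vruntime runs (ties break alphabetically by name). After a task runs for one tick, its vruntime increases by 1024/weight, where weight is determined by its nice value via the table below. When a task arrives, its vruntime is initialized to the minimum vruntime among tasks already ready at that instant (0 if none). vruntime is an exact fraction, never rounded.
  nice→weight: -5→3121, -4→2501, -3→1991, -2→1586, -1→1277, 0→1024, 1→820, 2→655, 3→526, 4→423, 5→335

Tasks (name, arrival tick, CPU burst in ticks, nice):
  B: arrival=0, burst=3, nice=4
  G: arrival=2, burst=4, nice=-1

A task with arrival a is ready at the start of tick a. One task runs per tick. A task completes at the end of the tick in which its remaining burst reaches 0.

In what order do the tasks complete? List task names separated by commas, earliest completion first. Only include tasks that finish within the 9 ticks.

completion order = B, G

t=0: vr[B=0] → run B
t=1: vr[B=1024/423] → run B
t=2: vr[B=2048/423 G=2048/423] → run B
t=3: vr[G=2048/423] → run G
t=4: vr[G=3048448/540171] → run G
t=5: vr[G=3481600/540171] → run G
t=6: vr[G=3914752/540171] → run G
t=7: (idle)
t=8: (idle)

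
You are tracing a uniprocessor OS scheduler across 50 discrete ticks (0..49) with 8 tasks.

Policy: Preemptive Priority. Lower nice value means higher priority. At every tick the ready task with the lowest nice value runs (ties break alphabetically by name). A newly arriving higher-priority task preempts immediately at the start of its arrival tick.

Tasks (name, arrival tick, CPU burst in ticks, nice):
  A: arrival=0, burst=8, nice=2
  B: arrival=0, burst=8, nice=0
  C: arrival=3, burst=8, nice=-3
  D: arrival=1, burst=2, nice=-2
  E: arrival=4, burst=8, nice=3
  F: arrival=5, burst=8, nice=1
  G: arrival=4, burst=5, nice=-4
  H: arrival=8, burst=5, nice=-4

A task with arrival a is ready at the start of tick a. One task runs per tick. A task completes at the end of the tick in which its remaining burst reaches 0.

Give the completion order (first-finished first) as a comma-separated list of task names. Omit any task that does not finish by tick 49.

completion order = D, G, H, C, B, F, A

t=0: ready={A,B} → run B
t=1: ready={A,B,D} → run D
t=2: ready={A,B,D} → run D
t=3: ready={A,B,C} → run C
t=4: ready={A,B,C,E,G} → run G
t=5: ready={A,B,C,E,F,G} → run G
t=6: ready={A,B,C,E,F,G} → run G
t=7: ready={A,B,C,E,F,G} → run G
t=8: ready={A,B,C,E,F,G,H} → run G
t=9: ready={A,B,C,E,F,H} → run H
t=10: ready={A,B,C,E,F,H} → run H
t=11: ready={A,B,C,E,F,H} → run H
t=12: ready={A,B,C,E,F,H} → run H
t=13: ready={A,B,C,E,F,H} → run H
t=14: ready={A,B,C,E,F} → run C
t=15: ready={A,B,C,E,F} → run C
t=16: ready={A,B,C,E,F} → run C
t=17: ready={A,B,C,E,F} → run C
t=18: ready={A,B,C,E,F} → run C
t=19: ready={A,B,C,E,F} → run C
t=20: ready={A,B,C,E,F} → run C
t=21: ready={A,B,E,F} → run B
t=22: ready={A,B,E,F} → run B
t=23: ready={A,B,E,F} → run B
t=24: ready={A,B,E,F} → run B
t=25: ready={A,B,E,F} → run B
t=26: ready={A,B,E,F} → run B
t=27: ready={A,B,E,F} → run B
t=28: ready={A,E,F} → run F
t=29: ready={A,E,F} → run F
t=30: ready={A,E,F} → run F
t=31: ready={A,E,F} → run F
t=32: ready={A,E,F} → run F
t=33: ready={A,E,F} → run F
t=34: ready={A,E,F} → run F
t=35: ready={A,E,F} → run F
t=36: ready={A,E} → run A
t=37: ready={A,E} → run A
t=38: ready={A,E} → run A
t=39: ready={A,E} → run A
t=40: ready={A,E} → run A
t=41: ready={A,E} → run A
t=42: ready={A,E} → run A
t=43: ready={A,E} → run A
t=44: ready={E} → run E
t=45: ready={E} → run E
t=46: ready={E} → run E
t=47: ready={E} → run E
t=48: ready={E} → run E
t=49: ready={E} → run E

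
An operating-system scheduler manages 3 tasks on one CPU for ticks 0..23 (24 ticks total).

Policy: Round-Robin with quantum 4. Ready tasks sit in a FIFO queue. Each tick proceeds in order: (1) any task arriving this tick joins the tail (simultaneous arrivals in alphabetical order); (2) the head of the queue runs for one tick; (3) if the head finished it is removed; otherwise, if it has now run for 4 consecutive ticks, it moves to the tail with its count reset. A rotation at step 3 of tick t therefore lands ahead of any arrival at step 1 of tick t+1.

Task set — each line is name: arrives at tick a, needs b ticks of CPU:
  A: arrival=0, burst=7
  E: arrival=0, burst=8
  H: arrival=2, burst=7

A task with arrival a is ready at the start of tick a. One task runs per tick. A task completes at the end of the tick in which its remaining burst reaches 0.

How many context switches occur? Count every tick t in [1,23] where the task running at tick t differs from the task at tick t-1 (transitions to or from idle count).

context switches = 6

t=0: queue=[A,E] q_used=0 → run A
t=1: queue=[A,E] q_used=1 → run A
t=2: queue=[A,E,H] q_used=2 → run A
t=3: queue=[A,E,H] q_used=3 → run A
t=4: queue=[E,H,A] q_used=0 → run E
t=5: queue=[E,H,A] q_used=1 → run E
t=6: queue=[E,H,A] q_used=2 → run E
t=7: queue=[E,H,A] q_used=3 → run E
t=8: queue=[H,A,E] q_used=0 → run H
t=9: queue=[H,A,E] q_used=1 → run H
t=10: queue=[H,A,E] q_used=2 → run H
t=11: queue=[H,A,E] q_used=3 → run H
t=12: queue=[A,E,H] q_used=0 → run A
t=13: queue=[A,E,H] q_used=1 → run A
t=14: queue=[A,E,H] q_used=2 → run A
t=15: queue=[E,H] q_used=0 → run E
t=16: queue=[E,H] q_used=1 → run E
t=17: queue=[E,H] q_used=2 → run E
t=18: queue=[E,H] q_used=3 → run E
t=19: queue=[H] q_used=0 → run H
t=20: queue=[H] q_used=1 → run H
t=21: queue=[H] q_used=2 → run H
t=22: (idle)
t=23: (idle)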